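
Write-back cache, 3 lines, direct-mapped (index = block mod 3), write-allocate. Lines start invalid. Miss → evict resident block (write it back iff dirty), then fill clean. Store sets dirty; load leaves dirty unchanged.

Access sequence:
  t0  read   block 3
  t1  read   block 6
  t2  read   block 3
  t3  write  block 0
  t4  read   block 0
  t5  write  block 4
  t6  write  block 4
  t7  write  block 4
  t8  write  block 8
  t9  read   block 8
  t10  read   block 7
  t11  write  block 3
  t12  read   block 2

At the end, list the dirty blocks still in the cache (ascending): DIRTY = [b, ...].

  0 | R B3 → L0 miss [-]
  1 | R B6 → L0 miss [-]
  2 | R B3 → L0 miss [-]
  3 | W B0 → L0 miss [D]
  4 | R B0 → L0 hit [D]
  5 | W B4 → L1 miss [D]
  6 | W B4 → L1 hit [D]
  7 | W B4 → L1 hit [D]
  8 | W B8 → L2 miss [D]
  9 | R B8 → L2 hit [D]
  10 | R B7 → L1 miss wb→B4 [-]
  11 | W B3 → L0 miss wb→B0 [D]
  12 | R B2 → L2 miss wb→B8 [-]

DIRTY = [3]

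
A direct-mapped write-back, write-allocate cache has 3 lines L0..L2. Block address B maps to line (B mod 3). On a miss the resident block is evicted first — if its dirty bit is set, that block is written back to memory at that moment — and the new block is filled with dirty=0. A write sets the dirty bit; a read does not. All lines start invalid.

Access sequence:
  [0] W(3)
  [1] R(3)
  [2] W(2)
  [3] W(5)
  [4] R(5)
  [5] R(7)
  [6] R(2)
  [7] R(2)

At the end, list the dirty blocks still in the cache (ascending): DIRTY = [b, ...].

DIRTY = [3]

  0 | W B3 → L0 miss [D]
  1 | R B3 → L0 hit [D]
  2 | W B2 → L2 miss [D]
  3 | W B5 → L2 miss wb→B2 [D]
  4 | R B5 → L2 hit [D]
  5 | R B7 → L1 miss [-]
  6 | R B2 → L2 miss wb→B5 [-]
  7 | R B2 → L2 hit [-]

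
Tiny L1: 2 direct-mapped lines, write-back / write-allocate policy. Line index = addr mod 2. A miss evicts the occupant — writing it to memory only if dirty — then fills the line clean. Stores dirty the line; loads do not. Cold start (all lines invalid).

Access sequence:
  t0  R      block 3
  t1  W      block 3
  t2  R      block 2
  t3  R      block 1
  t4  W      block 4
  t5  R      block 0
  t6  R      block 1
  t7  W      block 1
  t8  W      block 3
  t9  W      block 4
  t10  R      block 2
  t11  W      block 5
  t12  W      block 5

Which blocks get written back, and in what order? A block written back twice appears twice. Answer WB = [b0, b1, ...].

WB = [3, 4, 1, 4, 3]

0: R B3 -> L1 miss  d=-]
1: W B3 -> L1 hit  d=D]
2: R B2 -> L0 miss  d=-]
3: R B1 -> L1 miss wb->B3  d=-]
4: W B4 -> L0 miss  d=D]
5: R B0 -> L0 miss wb->B4  d=-]
6: R B1 -> L1 hit  d=-]
7: W B1 -> L1 hit  d=D]
8: W B3 -> L1 miss wb->B1  d=D]
9: W B4 -> L0 miss  d=D]
10: R B2 -> L0 miss wb->B4  d=-]
11: W B5 -> L1 miss wb->B3  d=D]
12: W B5 -> L1 hit  d=D]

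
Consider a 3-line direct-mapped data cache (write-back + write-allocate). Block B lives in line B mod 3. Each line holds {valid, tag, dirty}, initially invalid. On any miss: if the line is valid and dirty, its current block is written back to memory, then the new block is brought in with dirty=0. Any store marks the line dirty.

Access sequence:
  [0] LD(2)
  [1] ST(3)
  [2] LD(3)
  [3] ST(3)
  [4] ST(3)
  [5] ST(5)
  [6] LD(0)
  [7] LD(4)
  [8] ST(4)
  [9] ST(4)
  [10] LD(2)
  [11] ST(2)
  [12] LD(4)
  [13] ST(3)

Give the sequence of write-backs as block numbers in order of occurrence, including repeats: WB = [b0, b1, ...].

WB = [3, 5]

0: R B2 -> L2 miss  d=-]
1: W B3 -> L0 miss  d=D]
2: R B3 -> L0 hit  d=D]
3: W B3 -> L0 hit  d=D]
4: W B3 -> L0 hit  d=D]
5: W B5 -> L2 miss  d=D]
6: R B0 -> L0 miss wb->B3  d=-]
7: R B4 -> L1 miss  d=-]
8: W B4 -> L1 hit  d=D]
9: W B4 -> L1 hit  d=D]
10: R B2 -> L2 miss wb->B5  d=-]
11: W B2 -> L2 hit  d=D]
12: R B4 -> L1 hit  d=D]
13: W B3 -> L0 miss  d=D]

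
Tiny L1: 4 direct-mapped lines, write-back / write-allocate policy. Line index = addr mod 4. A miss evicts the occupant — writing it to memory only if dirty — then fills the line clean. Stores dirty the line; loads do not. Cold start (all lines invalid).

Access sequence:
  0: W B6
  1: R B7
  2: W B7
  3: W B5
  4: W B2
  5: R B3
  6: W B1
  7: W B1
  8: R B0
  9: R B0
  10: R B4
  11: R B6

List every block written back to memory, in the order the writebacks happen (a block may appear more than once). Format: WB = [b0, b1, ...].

WB = [6, 7, 5, 2]

0: W B6 -> L2 miss  d=D]
1: R B7 -> L3 miss  d=-]
2: W B7 -> L3 hit  d=D]
3: W B5 -> L1 miss  d=D]
4: W B2 -> L2 miss wb->B6  d=D]
5: R B3 -> L3 miss wb->B7  d=-]
6: W B1 -> L1 miss wb->B5  d=D]
7: W B1 -> L1 hit  d=D]
8: R B0 -> L0 miss  d=-]
9: R B0 -> L0 hit  d=-]
10: R B4 -> L0 miss  d=-]
11: R B6 -> L2 miss wb->B2  d=-]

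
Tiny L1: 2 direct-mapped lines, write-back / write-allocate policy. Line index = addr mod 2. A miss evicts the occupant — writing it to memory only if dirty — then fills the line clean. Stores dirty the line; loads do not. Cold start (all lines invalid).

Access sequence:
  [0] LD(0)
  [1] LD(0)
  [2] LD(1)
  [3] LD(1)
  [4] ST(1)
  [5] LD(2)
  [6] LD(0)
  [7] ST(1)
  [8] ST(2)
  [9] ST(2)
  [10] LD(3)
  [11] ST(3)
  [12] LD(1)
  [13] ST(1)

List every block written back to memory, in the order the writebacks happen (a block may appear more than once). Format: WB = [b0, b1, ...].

WB = [1, 3]

0: R B0 → L0 miss [-]
1: R B0 → L0 hit [-]
2: R B1 → L1 miss [-]
3: R B1 → L1 hit [-]
4: W B1 → L1 hit [D]
5: R B2 → L0 miss [-]
6: R B0 → L0 miss [-]
7: W B1 → L1 hit [D]
8: W B2 → L0 miss [D]
9: W B2 → L0 hit [D]
10: R B3 → L1 miss wb→B1 [-]
11: W B3 → L1 hit [D]
12: R B1 → L1 miss wb→B3 [-]
13: W B1 → L1 hit [D]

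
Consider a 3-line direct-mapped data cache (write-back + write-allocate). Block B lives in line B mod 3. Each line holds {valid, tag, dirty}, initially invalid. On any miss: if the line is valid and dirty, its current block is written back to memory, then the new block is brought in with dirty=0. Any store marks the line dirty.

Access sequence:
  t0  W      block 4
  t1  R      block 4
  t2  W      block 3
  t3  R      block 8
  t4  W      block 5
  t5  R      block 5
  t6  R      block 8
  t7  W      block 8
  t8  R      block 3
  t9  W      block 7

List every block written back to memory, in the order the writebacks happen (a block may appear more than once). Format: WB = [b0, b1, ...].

  0 | W B4 → L1 miss [D]
  1 | R B4 → L1 hit [D]
  2 | W B3 → L0 miss [D]
  3 | R B8 → L2 miss [-]
  4 | W B5 → L2 miss [D]
  5 | R B5 → L2 hit [D]
  6 | R B8 → L2 miss wb→B5 [-]
  7 | W B8 → L2 hit [D]
  8 | R B3 → L0 hit [D]
  9 | W B7 → L1 miss wb→B4 [D]

WB = [5, 4]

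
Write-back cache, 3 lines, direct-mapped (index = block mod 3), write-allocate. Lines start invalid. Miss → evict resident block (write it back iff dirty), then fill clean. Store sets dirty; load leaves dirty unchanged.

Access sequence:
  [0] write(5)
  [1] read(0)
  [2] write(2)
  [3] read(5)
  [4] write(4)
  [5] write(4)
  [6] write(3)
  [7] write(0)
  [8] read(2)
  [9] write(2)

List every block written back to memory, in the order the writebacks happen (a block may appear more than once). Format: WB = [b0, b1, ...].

  0 | W B5 → L2 miss [D]
  1 | R B0 → L0 miss [-]
  2 | W B2 → L2 miss wb→B5 [D]
  3 | R B5 → L2 miss wb→B2 [-]
  4 | W B4 → L1 miss [D]
  5 | W B4 → L1 hit [D]
  6 | W B3 → L0 miss [D]
  7 | W B0 → L0 miss wb→B3 [D]
  8 | R B2 → L2 miss [-]
  9 | W B2 → L2 hit [D]

WB = [5, 2, 3]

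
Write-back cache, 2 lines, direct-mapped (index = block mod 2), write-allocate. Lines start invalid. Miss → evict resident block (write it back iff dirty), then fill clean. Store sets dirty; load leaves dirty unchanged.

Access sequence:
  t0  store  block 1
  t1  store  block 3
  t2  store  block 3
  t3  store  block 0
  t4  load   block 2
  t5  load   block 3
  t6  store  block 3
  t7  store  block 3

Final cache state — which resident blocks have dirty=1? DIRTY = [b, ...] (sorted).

DIRTY = [3]

  0 | W B1 → L1 miss [D]
  1 | W B3 → L1 miss wb→B1 [D]
  2 | W B3 → L1 hit [D]
  3 | W B0 → L0 miss [D]
  4 | R B2 → L0 miss wb→B0 [-]
  5 | R B3 → L1 hit [D]
  6 | W B3 → L1 hit [D]
  7 | W B3 → L1 hit [D]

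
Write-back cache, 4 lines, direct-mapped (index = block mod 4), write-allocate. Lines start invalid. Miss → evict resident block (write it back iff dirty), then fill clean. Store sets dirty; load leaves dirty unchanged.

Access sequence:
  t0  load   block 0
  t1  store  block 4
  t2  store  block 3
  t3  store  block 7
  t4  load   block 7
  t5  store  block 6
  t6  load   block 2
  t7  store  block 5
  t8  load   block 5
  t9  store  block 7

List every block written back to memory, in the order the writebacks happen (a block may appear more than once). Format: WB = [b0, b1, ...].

  0 | R B0 → L0 miss [-]
  1 | W B4 → L0 miss [D]
  2 | W B3 → L3 miss [D]
  3 | W B7 → L3 miss wb→B3 [D]
  4 | R B7 → L3 hit [D]
  5 | W B6 → L2 miss [D]
  6 | R B2 → L2 miss wb→B6 [-]
  7 | W B5 → L1 miss [D]
  8 | R B5 → L1 hit [D]
  9 | W B7 → L3 hit [D]

WB = [3, 6]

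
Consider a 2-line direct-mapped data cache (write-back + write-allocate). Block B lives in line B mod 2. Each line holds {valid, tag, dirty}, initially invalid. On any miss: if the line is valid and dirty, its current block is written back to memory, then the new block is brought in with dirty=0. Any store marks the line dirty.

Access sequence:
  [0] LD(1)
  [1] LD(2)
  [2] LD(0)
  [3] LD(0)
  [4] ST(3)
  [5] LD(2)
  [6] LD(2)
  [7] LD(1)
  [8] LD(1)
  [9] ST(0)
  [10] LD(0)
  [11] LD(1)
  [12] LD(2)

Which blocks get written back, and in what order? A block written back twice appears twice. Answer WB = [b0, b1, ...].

  0 | R B1 → L1 miss [-]
  1 | R B2 → L0 miss [-]
  2 | R B0 → L0 miss [-]
  3 | R B0 → L0 hit [-]
  4 | W B3 → L1 miss [D]
  5 | R B2 → L0 miss [-]
  6 | R B2 → L0 hit [-]
  7 | R B1 → L1 miss wb→B3 [-]
  8 | R B1 → L1 hit [-]
  9 | W B0 → L0 miss [D]
  10 | R B0 → L0 hit [D]
  11 | R B1 → L1 hit [-]
  12 | R B2 → L0 miss wb→B0 [-]

WB = [3, 0]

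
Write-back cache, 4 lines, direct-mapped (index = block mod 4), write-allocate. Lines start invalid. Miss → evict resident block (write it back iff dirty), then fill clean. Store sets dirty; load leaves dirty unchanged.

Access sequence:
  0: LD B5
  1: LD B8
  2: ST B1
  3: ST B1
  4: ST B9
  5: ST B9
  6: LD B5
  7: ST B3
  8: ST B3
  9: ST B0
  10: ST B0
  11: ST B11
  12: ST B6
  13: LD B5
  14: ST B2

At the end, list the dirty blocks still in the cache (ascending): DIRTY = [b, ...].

0: R B5 -> L1 miss  d=-]
1: R B8 -> L0 miss  d=-]
2: W B1 -> L1 miss  d=D]
3: W B1 -> L1 hit  d=D]
4: W B9 -> L1 miss wb->B1  d=D]
5: W B9 -> L1 hit  d=D]
6: R B5 -> L1 miss wb->B9  d=-]
7: W B3 -> L3 miss  d=D]
8: W B3 -> L3 hit  d=D]
9: W B0 -> L0 miss  d=D]
10: W B0 -> L0 hit  d=D]
11: W B11 -> L3 miss wb->B3  d=D]
12: W B6 -> L2 miss  d=D]
13: R B5 -> L1 hit  d=-]
14: W B2 -> L2 miss wb->B6  d=D]

DIRTY = [0, 2, 11]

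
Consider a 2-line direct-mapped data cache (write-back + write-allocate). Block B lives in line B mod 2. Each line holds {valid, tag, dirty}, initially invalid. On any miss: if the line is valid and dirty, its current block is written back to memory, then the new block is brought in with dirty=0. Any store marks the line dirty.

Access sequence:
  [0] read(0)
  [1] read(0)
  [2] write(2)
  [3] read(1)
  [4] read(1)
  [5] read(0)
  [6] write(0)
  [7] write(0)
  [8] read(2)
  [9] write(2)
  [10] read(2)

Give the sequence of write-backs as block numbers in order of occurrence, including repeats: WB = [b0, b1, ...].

WB = [2, 0]

0: R B0 → L0 miss [-]
1: R B0 → L0 hit [-]
2: W B2 → L0 miss [D]
3: R B1 → L1 miss [-]
4: R B1 → L1 hit [-]
5: R B0 → L0 miss wb→B2 [-]
6: W B0 → L0 hit [D]
7: W B0 → L0 hit [D]
8: R B2 → L0 miss wb→B0 [-]
9: W B2 → L0 hit [D]
10: R B2 → L0 hit [D]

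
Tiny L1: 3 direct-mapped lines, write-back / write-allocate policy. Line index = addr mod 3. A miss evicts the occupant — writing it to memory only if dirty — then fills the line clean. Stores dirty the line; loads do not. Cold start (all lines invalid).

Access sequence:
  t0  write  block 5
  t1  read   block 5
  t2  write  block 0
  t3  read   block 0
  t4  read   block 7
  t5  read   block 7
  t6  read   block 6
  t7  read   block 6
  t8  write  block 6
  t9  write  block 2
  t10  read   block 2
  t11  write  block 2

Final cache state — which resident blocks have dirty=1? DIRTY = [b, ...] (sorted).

DIRTY = [2, 6]

0: W B5 → L2 miss [D]
1: R B5 → L2 hit [D]
2: W B0 → L0 miss [D]
3: R B0 → L0 hit [D]
4: R B7 → L1 miss [-]
5: R B7 → L1 hit [-]
6: R B6 → L0 miss wb→B0 [-]
7: R B6 → L0 hit [-]
8: W B6 → L0 hit [D]
9: W B2 → L2 miss wb→B5 [D]
10: R B2 → L2 hit [D]
11: W B2 → L2 hit [D]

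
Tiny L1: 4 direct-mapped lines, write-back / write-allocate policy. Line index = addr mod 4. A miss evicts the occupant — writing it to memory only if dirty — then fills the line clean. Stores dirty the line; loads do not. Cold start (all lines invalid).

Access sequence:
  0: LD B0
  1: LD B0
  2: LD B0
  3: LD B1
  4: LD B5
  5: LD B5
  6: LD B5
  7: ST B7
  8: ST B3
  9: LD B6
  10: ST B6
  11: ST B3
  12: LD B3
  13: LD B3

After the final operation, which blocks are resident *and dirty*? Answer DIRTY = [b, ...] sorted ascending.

DIRTY = [3, 6]

0: R B0 → L0 miss [-]
1: R B0 → L0 hit [-]
2: R B0 → L0 hit [-]
3: R B1 → L1 miss [-]
4: R B5 → L1 miss [-]
5: R B5 → L1 hit [-]
6: R B5 → L1 hit [-]
7: W B7 → L3 miss [D]
8: W B3 → L3 miss wb→B7 [D]
9: R B6 → L2 miss [-]
10: W B6 → L2 hit [D]
11: W B3 → L3 hit [D]
12: R B3 → L3 hit [D]
13: R B3 → L3 hit [D]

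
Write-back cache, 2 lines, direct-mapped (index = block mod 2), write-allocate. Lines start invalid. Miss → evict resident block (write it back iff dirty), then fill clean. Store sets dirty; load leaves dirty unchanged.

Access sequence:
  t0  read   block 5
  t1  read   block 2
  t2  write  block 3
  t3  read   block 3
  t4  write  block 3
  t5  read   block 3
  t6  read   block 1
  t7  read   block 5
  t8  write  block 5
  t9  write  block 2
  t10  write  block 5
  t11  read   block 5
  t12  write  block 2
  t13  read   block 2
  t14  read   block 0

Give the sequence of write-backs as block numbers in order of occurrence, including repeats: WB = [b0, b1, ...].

0: R B5 -> L1 miss  d=-]
1: R B2 -> L0 miss  d=-]
2: W B3 -> L1 miss  d=D]
3: R B3 -> L1 hit  d=D]
4: W B3 -> L1 hit  d=D]
5: R B3 -> L1 hit  d=D]
6: R B1 -> L1 miss wb->B3  d=-]
7: R B5 -> L1 miss  d=-]
8: W B5 -> L1 hit  d=D]
9: W B2 -> L0 hit  d=D]
10: W B5 -> L1 hit  d=D]
11: R B5 -> L1 hit  d=D]
12: W B2 -> L0 hit  d=D]
13: R B2 -> L0 hit  d=D]
14: R B0 -> L0 miss wb->B2  d=-]

WB = [3, 2]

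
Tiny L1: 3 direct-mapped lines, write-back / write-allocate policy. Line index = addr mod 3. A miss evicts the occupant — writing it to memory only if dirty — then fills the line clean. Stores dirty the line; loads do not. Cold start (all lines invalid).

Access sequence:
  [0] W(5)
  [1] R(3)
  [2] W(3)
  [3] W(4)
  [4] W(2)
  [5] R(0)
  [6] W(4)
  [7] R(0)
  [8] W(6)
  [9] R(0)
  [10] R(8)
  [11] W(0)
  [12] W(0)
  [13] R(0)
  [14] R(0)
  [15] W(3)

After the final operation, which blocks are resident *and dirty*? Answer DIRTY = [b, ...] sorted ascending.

  0 | W B5 → L2 miss [D]
  1 | R B3 → L0 miss [-]
  2 | W B3 → L0 hit [D]
  3 | W B4 → L1 miss [D]
  4 | W B2 → L2 miss wb→B5 [D]
  5 | R B0 → L0 miss wb→B3 [-]
  6 | W B4 → L1 hit [D]
  7 | R B0 → L0 hit [-]
  8 | W B6 → L0 miss [D]
  9 | R B0 → L0 miss wb→B6 [-]
  10 | R B8 → L2 miss wb→B2 [-]
  11 | W B0 → L0 hit [D]
  12 | W B0 → L0 hit [D]
  13 | R B0 → L0 hit [D]
  14 | R B0 → L0 hit [D]
  15 | W B3 → L0 miss wb→B0 [D]

DIRTY = [3, 4]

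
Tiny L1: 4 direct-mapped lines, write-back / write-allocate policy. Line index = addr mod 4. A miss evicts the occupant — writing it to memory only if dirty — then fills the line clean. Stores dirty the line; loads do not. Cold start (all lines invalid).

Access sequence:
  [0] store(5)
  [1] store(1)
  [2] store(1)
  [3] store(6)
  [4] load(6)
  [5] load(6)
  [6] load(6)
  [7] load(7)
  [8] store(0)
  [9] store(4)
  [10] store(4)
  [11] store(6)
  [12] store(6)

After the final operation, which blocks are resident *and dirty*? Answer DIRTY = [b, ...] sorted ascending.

0: W B5 -> L1 miss  d=D]
1: W B1 -> L1 miss wb->B5  d=D]
2: W B1 -> L1 hit  d=D]
3: W B6 -> L2 miss  d=D]
4: R B6 -> L2 hit  d=D]
5: R B6 -> L2 hit  d=D]
6: R B6 -> L2 hit  d=D]
7: R B7 -> L3 miss  d=-]
8: W B0 -> L0 miss  d=D]
9: W B4 -> L0 miss wb->B0  d=D]
10: W B4 -> L0 hit  d=D]
11: W B6 -> L2 hit  d=D]
12: W B6 -> L2 hit  d=D]

DIRTY = [1, 4, 6]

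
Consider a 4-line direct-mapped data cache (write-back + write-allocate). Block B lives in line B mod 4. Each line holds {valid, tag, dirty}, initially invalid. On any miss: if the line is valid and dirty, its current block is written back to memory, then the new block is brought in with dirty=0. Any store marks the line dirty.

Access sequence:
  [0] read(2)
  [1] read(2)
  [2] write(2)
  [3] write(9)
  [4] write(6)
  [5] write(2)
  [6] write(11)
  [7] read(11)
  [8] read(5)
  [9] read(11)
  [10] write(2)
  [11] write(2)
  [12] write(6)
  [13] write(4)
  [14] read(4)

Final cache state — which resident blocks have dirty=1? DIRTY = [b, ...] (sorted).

DIRTY = [4, 6, 11]

  0 | R B2 → L2 miss [-]
  1 | R B2 → L2 hit [-]
  2 | W B2 → L2 hit [D]
  3 | W B9 → L1 miss [D]
  4 | W B6 → L2 miss wb→B2 [D]
  5 | W B2 → L2 miss wb→B6 [D]
  6 | W B11 → L3 miss [D]
  7 | R B11 → L3 hit [D]
  8 | R B5 → L1 miss wb→B9 [-]
  9 | R B11 → L3 hit [D]
  10 | W B2 → L2 hit [D]
  11 | W B2 → L2 hit [D]
  12 | W B6 → L2 miss wb→B2 [D]
  13 | W B4 → L0 miss [D]
  14 | R B4 → L0 hit [D]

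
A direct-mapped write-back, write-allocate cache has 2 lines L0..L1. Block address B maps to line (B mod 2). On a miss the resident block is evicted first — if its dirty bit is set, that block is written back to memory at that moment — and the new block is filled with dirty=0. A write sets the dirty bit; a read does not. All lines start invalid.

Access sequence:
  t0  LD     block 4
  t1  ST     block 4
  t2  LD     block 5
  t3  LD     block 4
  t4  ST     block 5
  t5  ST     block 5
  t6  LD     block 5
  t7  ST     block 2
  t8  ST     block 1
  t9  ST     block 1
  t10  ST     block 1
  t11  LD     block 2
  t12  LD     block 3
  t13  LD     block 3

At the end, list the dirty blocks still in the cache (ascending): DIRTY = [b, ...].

DIRTY = [2]

0: R B4 → L0 miss [-]
1: W B4 → L0 hit [D]
2: R B5 → L1 miss [-]
3: R B4 → L0 hit [D]
4: W B5 → L1 hit [D]
5: W B5 → L1 hit [D]
6: R B5 → L1 hit [D]
7: W B2 → L0 miss wb→B4 [D]
8: W B1 → L1 miss wb→B5 [D]
9: W B1 → L1 hit [D]
10: W B1 → L1 hit [D]
11: R B2 → L0 hit [D]
12: R B3 → L1 miss wb→B1 [-]
13: R B3 → L1 hit [-]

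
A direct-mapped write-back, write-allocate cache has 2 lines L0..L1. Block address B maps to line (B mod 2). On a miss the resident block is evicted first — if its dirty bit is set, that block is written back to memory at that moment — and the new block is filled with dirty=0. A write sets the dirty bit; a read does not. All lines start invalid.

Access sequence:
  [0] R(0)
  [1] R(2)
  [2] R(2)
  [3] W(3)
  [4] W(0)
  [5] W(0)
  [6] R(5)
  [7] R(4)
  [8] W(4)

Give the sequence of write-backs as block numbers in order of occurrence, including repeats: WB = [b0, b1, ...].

WB = [3, 0]

0: R B0 -> L0 miss  d=-]
1: R B2 -> L0 miss  d=-]
2: R B2 -> L0 hit  d=-]
3: W B3 -> L1 miss  d=D]
4: W B0 -> L0 miss  d=D]
5: W B0 -> L0 hit  d=D]
6: R B5 -> L1 miss wb->B3  d=-]
7: R B4 -> L0 miss wb->B0  d=-]
8: W B4 -> L0 hit  d=D]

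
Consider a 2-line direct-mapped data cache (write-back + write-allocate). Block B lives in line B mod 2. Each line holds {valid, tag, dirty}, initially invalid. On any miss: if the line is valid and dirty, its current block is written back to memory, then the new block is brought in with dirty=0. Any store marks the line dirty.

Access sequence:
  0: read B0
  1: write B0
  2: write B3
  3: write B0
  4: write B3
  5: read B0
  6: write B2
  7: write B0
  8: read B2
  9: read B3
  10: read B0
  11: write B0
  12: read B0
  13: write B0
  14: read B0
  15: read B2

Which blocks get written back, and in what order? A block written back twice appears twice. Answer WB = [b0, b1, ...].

WB = [0, 2, 0, 0]

0: R B0 → L0 miss [-]
1: W B0 → L0 hit [D]
2: W B3 → L1 miss [D]
3: W B0 → L0 hit [D]
4: W B3 → L1 hit [D]
5: R B0 → L0 hit [D]
6: W B2 → L0 miss wb→B0 [D]
7: W B0 → L0 miss wb→B2 [D]
8: R B2 → L0 miss wb→B0 [-]
9: R B3 → L1 hit [D]
10: R B0 → L0 miss [-]
11: W B0 → L0 hit [D]
12: R B0 → L0 hit [D]
13: W B0 → L0 hit [D]
14: R B0 → L0 hit [D]
15: R B2 → L0 miss wb→B0 [-]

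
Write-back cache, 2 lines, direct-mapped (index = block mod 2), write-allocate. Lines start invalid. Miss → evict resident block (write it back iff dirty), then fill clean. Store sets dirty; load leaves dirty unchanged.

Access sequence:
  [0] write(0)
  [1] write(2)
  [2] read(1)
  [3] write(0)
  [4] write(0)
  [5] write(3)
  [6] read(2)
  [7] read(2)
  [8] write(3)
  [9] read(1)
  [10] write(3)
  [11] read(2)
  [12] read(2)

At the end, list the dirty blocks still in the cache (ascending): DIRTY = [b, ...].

DIRTY = [3]

0: W B0 -> L0 miss  d=D]
1: W B2 -> L0 miss wb->B0  d=D]
2: R B1 -> L1 miss  d=-]
3: W B0 -> L0 miss wb->B2  d=D]
4: W B0 -> L0 hit  d=D]
5: W B3 -> L1 miss  d=D]
6: R B2 -> L0 miss wb->B0  d=-]
7: R B2 -> L0 hit  d=-]
8: W B3 -> L1 hit  d=D]
9: R B1 -> L1 miss wb->B3  d=-]
10: W B3 -> L1 miss  d=D]
11: R B2 -> L0 hit  d=-]
12: R B2 -> L0 hit  d=-]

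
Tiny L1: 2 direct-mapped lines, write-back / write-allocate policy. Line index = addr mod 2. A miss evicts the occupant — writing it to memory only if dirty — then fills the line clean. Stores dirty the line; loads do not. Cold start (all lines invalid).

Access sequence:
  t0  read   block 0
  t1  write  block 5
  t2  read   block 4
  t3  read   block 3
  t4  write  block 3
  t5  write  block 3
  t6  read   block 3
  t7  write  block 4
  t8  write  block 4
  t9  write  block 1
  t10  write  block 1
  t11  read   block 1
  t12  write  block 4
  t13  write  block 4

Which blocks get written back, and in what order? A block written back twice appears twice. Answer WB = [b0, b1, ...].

  0 | R B0 → L0 miss [-]
  1 | W B5 → L1 miss [D]
  2 | R B4 → L0 miss [-]
  3 | R B3 → L1 miss wb→B5 [-]
  4 | W B3 → L1 hit [D]
  5 | W B3 → L1 hit [D]
  6 | R B3 → L1 hit [D]
  7 | W B4 → L0 hit [D]
  8 | W B4 → L0 hit [D]
  9 | W B1 → L1 miss wb→B3 [D]
  10 | W B1 → L1 hit [D]
  11 | R B1 → L1 hit [D]
  12 | W B4 → L0 hit [D]
  13 | W B4 → L0 hit [D]

WB = [5, 3]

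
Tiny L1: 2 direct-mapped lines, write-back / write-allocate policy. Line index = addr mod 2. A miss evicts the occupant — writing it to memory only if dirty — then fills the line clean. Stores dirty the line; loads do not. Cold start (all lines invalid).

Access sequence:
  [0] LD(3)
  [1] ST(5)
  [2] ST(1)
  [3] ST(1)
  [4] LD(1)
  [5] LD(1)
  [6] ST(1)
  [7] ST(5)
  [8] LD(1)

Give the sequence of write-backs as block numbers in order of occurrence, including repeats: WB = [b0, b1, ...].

  0 | R B3 → L1 miss [-]
  1 | W B5 → L1 miss [D]
  2 | W B1 → L1 miss wb→B5 [D]
  3 | W B1 → L1 hit [D]
  4 | R B1 → L1 hit [D]
  5 | R B1 → L1 hit [D]
  6 | W B1 → L1 hit [D]
  7 | W B5 → L1 miss wb→B1 [D]
  8 | R B1 → L1 miss wb→B5 [-]

WB = [5, 1, 5]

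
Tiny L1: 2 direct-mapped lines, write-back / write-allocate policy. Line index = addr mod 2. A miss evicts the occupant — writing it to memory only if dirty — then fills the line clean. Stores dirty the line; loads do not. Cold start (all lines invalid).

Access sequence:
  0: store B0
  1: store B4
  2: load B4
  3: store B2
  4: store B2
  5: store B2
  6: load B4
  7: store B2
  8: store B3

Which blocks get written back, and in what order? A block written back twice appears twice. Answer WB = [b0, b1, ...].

WB = [0, 4, 2]

0: W B0 -> L0 miss  d=D]
1: W B4 -> L0 miss wb->B0  d=D]
2: R B4 -> L0 hit  d=D]
3: W B2 -> L0 miss wb->B4  d=D]
4: W B2 -> L0 hit  d=D]
5: W B2 -> L0 hit  d=D]
6: R B4 -> L0 miss wb->B2  d=-]
7: W B2 -> L0 miss  d=D]
8: W B3 -> L1 miss  d=D]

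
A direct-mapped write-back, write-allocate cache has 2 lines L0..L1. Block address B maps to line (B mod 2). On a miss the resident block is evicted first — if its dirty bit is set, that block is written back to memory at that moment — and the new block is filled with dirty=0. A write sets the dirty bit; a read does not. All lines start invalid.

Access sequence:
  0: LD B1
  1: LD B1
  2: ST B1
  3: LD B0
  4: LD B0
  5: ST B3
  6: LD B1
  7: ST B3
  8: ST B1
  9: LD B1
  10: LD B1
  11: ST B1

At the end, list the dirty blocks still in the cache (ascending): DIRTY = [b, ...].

0: R B1 → L1 miss [-]
1: R B1 → L1 hit [-]
2: W B1 → L1 hit [D]
3: R B0 → L0 miss [-]
4: R B0 → L0 hit [-]
5: W B3 → L1 miss wb→B1 [D]
6: R B1 → L1 miss wb→B3 [-]
7: W B3 → L1 miss [D]
8: W B1 → L1 miss wb→B3 [D]
9: R B1 → L1 hit [D]
10: R B1 → L1 hit [D]
11: W B1 → L1 hit [D]

DIRTY = [1]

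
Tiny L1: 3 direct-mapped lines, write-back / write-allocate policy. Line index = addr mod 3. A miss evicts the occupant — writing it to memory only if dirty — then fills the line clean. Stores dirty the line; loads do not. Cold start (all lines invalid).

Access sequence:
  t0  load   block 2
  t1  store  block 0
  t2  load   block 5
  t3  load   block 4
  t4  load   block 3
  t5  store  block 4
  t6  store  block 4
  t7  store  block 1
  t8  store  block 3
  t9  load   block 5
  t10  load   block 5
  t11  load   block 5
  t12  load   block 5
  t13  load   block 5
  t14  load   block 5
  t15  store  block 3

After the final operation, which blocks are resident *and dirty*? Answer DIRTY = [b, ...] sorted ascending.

0: R B2 -> L2 miss  d=-]
1: W B0 -> L0 miss  d=D]
2: R B5 -> L2 miss  d=-]
3: R B4 -> L1 miss  d=-]
4: R B3 -> L0 miss wb->B0  d=-]
5: W B4 -> L1 hit  d=D]
6: W B4 -> L1 hit  d=D]
7: W B1 -> L1 miss wb->B4  d=D]
8: W B3 -> L0 hit  d=D]
9: R B5 -> L2 hit  d=-]
10: R B5 -> L2 hit  d=-]
11: R B5 -> L2 hit  d=-]
12: R B5 -> L2 hit  d=-]
13: R B5 -> L2 hit  d=-]
14: R B5 -> L2 hit  d=-]
15: W B3 -> L0 hit  d=D]

DIRTY = [1, 3]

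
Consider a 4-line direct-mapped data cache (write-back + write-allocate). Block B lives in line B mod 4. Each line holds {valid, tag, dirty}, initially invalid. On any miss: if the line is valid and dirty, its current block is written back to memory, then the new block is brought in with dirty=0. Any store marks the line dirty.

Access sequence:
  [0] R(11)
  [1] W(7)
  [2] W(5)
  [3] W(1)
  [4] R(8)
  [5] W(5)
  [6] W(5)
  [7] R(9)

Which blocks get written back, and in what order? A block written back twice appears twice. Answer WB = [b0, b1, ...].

WB = [5, 1, 5]

  0 | R B11 → L3 miss [-]
  1 | W B7 → L3 miss [D]
  2 | W B5 → L1 miss [D]
  3 | W B1 → L1 miss wb→B5 [D]
  4 | R B8 → L0 miss [-]
  5 | W B5 → L1 miss wb→B1 [D]
  6 | W B5 → L1 hit [D]
  7 | R B9 → L1 miss wb→B5 [-]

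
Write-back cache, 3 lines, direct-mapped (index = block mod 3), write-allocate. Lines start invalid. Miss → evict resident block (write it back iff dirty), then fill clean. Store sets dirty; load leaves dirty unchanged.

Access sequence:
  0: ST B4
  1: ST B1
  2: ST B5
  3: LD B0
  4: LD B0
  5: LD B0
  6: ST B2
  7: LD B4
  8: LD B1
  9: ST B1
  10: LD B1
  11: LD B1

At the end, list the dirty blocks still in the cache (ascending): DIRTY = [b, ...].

DIRTY = [1, 2]

  0 | W B4 → L1 miss [D]
  1 | W B1 → L1 miss wb→B4 [D]
  2 | W B5 → L2 miss [D]
  3 | R B0 → L0 miss [-]
  4 | R B0 → L0 hit [-]
  5 | R B0 → L0 hit [-]
  6 | W B2 → L2 miss wb→B5 [D]
  7 | R B4 → L1 miss wb→B1 [-]
  8 | R B1 → L1 miss [-]
  9 | W B1 → L1 hit [D]
  10 | R B1 → L1 hit [D]
  11 | R B1 → L1 hit [D]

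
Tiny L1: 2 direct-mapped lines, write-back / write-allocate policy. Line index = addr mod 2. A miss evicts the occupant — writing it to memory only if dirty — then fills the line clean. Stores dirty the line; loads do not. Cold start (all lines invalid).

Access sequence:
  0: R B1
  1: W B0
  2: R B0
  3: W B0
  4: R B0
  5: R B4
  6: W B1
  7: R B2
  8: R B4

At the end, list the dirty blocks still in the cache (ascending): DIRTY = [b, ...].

0: R B1 → L1 miss [-]
1: W B0 → L0 miss [D]
2: R B0 → L0 hit [D]
3: W B0 → L0 hit [D]
4: R B0 → L0 hit [D]
5: R B4 → L0 miss wb→B0 [-]
6: W B1 → L1 hit [D]
7: R B2 → L0 miss [-]
8: R B4 → L0 miss [-]

DIRTY = [1]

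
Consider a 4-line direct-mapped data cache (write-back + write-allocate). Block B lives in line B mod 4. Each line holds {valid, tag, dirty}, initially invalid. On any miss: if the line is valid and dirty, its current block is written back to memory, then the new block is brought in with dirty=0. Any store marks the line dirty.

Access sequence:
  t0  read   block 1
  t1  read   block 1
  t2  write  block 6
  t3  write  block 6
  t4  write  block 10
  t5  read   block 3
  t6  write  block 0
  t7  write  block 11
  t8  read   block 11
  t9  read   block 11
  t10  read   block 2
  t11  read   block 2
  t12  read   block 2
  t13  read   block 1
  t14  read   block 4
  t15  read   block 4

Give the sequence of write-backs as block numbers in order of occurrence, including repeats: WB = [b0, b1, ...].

0: R B1 → L1 miss [-]
1: R B1 → L1 hit [-]
2: W B6 → L2 miss [D]
3: W B6 → L2 hit [D]
4: W B10 → L2 miss wb→B6 [D]
5: R B3 → L3 miss [-]
6: W B0 → L0 miss [D]
7: W B11 → L3 miss [D]
8: R B11 → L3 hit [D]
9: R B11 → L3 hit [D]
10: R B2 → L2 miss wb→B10 [-]
11: R B2 → L2 hit [-]
12: R B2 → L2 hit [-]
13: R B1 → L1 hit [-]
14: R B4 → L0 miss wb→B0 [-]
15: R B4 → L0 hit [-]

WB = [6, 10, 0]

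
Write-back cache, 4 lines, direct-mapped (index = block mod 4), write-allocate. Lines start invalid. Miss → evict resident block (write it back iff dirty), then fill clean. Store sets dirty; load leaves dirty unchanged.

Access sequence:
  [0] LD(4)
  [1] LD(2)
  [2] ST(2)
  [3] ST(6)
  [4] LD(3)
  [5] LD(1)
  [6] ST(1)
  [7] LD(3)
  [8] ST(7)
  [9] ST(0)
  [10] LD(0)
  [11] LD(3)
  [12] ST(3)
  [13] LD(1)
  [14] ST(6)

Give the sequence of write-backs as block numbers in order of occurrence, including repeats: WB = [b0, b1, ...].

WB = [2, 7]

0: R B4 -> L0 miss  d=-]
1: R B2 -> L2 miss  d=-]
2: W B2 -> L2 hit  d=D]
3: W B6 -> L2 miss wb->B2  d=D]
4: R B3 -> L3 miss  d=-]
5: R B1 -> L1 miss  d=-]
6: W B1 -> L1 hit  d=D]
7: R B3 -> L3 hit  d=-]
8: W B7 -> L3 miss  d=D]
9: W B0 -> L0 miss  d=D]
10: R B0 -> L0 hit  d=D]
11: R B3 -> L3 miss wb->B7  d=-]
12: W B3 -> L3 hit  d=D]
13: R B1 -> L1 hit  d=D]
14: W B6 -> L2 hit  d=D]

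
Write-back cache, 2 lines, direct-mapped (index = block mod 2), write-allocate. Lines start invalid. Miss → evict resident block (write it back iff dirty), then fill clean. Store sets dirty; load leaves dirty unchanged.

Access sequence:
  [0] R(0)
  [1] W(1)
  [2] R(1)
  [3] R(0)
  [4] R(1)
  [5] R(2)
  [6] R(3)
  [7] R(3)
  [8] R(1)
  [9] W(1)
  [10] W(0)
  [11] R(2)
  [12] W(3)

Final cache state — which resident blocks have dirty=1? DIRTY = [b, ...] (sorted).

0: R B0 → L0 miss [-]
1: W B1 → L1 miss [D]
2: R B1 → L1 hit [D]
3: R B0 → L0 hit [-]
4: R B1 → L1 hit [D]
5: R B2 → L0 miss [-]
6: R B3 → L1 miss wb→B1 [-]
7: R B3 → L1 hit [-]
8: R B1 → L1 miss [-]
9: W B1 → L1 hit [D]
10: W B0 → L0 miss [D]
11: R B2 → L0 miss wb→B0 [-]
12: W B3 → L1 miss wb→B1 [D]

DIRTY = [3]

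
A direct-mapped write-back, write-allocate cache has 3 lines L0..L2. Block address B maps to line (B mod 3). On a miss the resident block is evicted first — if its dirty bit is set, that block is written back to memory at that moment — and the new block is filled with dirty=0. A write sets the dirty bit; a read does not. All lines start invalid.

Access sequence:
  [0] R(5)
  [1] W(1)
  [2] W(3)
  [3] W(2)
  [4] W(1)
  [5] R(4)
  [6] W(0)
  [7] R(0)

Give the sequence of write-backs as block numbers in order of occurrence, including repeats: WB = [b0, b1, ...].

0: R B5 → L2 miss [-]
1: W B1 → L1 miss [D]
2: W B3 → L0 miss [D]
3: W B2 → L2 miss [D]
4: W B1 → L1 hit [D]
5: R B4 → L1 miss wb→B1 [-]
6: W B0 → L0 miss wb→B3 [D]
7: R B0 → L0 hit [D]

WB = [1, 3]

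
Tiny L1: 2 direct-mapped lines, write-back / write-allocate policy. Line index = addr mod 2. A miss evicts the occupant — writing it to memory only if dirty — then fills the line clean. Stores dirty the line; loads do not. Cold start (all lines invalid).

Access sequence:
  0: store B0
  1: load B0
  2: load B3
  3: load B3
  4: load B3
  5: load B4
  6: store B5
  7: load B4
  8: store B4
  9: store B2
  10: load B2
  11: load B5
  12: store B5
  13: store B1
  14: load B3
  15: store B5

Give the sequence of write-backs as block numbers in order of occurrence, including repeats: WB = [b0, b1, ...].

WB = [0, 4, 5, 1]

0: W B0 → L0 miss [D]
1: R B0 → L0 hit [D]
2: R B3 → L1 miss [-]
3: R B3 → L1 hit [-]
4: R B3 → L1 hit [-]
5: R B4 → L0 miss wb→B0 [-]
6: W B5 → L1 miss [D]
7: R B4 → L0 hit [-]
8: W B4 → L0 hit [D]
9: W B2 → L0 miss wb→B4 [D]
10: R B2 → L0 hit [D]
11: R B5 → L1 hit [D]
12: W B5 → L1 hit [D]
13: W B1 → L1 miss wb→B5 [D]
14: R B3 → L1 miss wb→B1 [-]
15: W B5 → L1 miss [D]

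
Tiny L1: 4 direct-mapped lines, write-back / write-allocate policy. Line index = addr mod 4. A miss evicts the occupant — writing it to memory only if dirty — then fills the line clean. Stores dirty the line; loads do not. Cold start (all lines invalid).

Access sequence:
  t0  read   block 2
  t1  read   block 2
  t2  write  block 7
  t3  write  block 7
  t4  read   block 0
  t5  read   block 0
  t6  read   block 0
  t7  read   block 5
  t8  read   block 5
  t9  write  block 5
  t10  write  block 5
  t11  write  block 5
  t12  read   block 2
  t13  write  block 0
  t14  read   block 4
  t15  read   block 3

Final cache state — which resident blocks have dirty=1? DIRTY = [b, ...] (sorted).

DIRTY = [5]

0: R B2 -> L2 miss  d=-]
1: R B2 -> L2 hit  d=-]
2: W B7 -> L3 miss  d=D]
3: W B7 -> L3 hit  d=D]
4: R B0 -> L0 miss  d=-]
5: R B0 -> L0 hit  d=-]
6: R B0 -> L0 hit  d=-]
7: R B5 -> L1 miss  d=-]
8: R B5 -> L1 hit  d=-]
9: W B5 -> L1 hit  d=D]
10: W B5 -> L1 hit  d=D]
11: W B5 -> L1 hit  d=D]
12: R B2 -> L2 hit  d=-]
13: W B0 -> L0 hit  d=D]
14: R B4 -> L0 miss wb->B0  d=-]
15: R B3 -> L3 miss wb->B7  d=-]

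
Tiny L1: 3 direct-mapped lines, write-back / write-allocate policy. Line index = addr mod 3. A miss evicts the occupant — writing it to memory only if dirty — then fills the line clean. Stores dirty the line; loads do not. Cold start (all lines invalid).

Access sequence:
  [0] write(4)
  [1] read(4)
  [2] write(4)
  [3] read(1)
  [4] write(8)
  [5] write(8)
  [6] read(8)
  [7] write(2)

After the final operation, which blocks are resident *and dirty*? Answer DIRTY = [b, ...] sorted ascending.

DIRTY = [2]

0: W B4 -> L1 miss  d=D]
1: R B4 -> L1 hit  d=D]
2: W B4 -> L1 hit  d=D]
3: R B1 -> L1 miss wb->B4  d=-]
4: W B8 -> L2 miss  d=D]
5: W B8 -> L2 hit  d=D]
6: R B8 -> L2 hit  d=D]
7: W B2 -> L2 miss wb->B8  d=D]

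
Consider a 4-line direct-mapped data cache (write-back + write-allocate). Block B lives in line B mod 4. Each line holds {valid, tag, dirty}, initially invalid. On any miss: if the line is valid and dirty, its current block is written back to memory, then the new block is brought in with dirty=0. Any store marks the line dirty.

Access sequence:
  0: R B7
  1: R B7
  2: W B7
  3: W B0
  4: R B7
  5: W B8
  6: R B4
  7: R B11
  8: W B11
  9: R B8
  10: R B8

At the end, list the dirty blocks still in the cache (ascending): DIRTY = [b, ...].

DIRTY = [11]

0: R B7 -> L3 miss  d=-]
1: R B7 -> L3 hit  d=-]
2: W B7 -> L3 hit  d=D]
3: W B0 -> L0 miss  d=D]
4: R B7 -> L3 hit  d=D]
5: W B8 -> L0 miss wb->B0  d=D]
6: R B4 -> L0 miss wb->B8  d=-]
7: R B11 -> L3 miss wb->B7  d=-]
8: W B11 -> L3 hit  d=D]
9: R B8 -> L0 miss  d=-]
10: R B8 -> L0 hit  d=-]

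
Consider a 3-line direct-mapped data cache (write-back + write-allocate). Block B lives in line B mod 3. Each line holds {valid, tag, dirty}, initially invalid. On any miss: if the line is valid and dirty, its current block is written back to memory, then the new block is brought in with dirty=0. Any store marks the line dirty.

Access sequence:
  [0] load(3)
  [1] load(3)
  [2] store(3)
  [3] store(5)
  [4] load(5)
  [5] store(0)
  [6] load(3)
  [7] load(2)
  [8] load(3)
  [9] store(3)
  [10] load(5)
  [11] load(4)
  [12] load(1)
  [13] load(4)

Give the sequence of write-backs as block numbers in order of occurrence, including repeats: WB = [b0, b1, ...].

WB = [3, 0, 5]

0: R B3 -> L0 miss  d=-]
1: R B3 -> L0 hit  d=-]
2: W B3 -> L0 hit  d=D]
3: W B5 -> L2 miss  d=D]
4: R B5 -> L2 hit  d=D]
5: W B0 -> L0 miss wb->B3  d=D]
6: R B3 -> L0 miss wb->B0  d=-]
7: R B2 -> L2 miss wb->B5  d=-]
8: R B3 -> L0 hit  d=-]
9: W B3 -> L0 hit  d=D]
10: R B5 -> L2 miss  d=-]
11: R B4 -> L1 miss  d=-]
12: R B1 -> L1 miss  d=-]
13: R B4 -> L1 miss  d=-]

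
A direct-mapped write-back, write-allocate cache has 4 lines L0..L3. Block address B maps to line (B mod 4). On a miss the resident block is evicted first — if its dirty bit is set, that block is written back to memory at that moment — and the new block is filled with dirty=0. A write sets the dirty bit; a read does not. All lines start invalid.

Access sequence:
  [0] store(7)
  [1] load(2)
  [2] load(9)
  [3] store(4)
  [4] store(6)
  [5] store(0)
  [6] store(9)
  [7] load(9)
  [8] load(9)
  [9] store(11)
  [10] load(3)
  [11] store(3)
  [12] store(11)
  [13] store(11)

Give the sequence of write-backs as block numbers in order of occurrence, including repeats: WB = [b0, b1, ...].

WB = [4, 7, 11, 3]

  0 | W B7 → L3 miss [D]
  1 | R B2 → L2 miss [-]
  2 | R B9 → L1 miss [-]
  3 | W B4 → L0 miss [D]
  4 | W B6 → L2 miss [D]
  5 | W B0 → L0 miss wb→B4 [D]
  6 | W B9 → L1 hit [D]
  7 | R B9 → L1 hit [D]
  8 | R B9 → L1 hit [D]
  9 | W B11 → L3 miss wb→B7 [D]
  10 | R B3 → L3 miss wb→B11 [-]
  11 | W B3 → L3 hit [D]
  12 | W B11 → L3 miss wb→B3 [D]
  13 | W B11 → L3 hit [D]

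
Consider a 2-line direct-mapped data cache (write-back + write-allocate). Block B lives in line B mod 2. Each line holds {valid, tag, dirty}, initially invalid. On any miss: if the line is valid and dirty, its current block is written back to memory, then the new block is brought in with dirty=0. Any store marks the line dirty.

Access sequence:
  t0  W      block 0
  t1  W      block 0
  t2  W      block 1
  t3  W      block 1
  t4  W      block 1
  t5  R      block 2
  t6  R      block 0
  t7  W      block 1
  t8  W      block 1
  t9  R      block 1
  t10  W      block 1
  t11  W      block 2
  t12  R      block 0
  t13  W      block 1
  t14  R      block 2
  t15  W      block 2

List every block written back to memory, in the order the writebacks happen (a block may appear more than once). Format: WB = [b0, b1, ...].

WB = [0, 2]

  0 | W B0 → L0 miss [D]
  1 | W B0 → L0 hit [D]
  2 | W B1 → L1 miss [D]
  3 | W B1 → L1 hit [D]
  4 | W B1 → L1 hit [D]
  5 | R B2 → L0 miss wb→B0 [-]
  6 | R B0 → L0 miss [-]
  7 | W B1 → L1 hit [D]
  8 | W B1 → L1 hit [D]
  9 | R B1 → L1 hit [D]
  10 | W B1 → L1 hit [D]
  11 | W B2 → L0 miss [D]
  12 | R B0 → L0 miss wb→B2 [-]
  13 | W B1 → L1 hit [D]
  14 | R B2 → L0 miss [-]
  15 | W B2 → L0 hit [D]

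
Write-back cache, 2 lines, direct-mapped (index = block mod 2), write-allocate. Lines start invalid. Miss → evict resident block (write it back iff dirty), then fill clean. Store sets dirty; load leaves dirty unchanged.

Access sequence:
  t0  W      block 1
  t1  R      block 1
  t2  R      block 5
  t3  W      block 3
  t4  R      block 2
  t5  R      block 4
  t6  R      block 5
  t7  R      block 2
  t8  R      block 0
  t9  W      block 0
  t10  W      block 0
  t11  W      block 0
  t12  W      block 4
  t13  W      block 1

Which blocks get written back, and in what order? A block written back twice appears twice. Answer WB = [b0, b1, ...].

WB = [1, 3, 0]

0: W B1 -> L1 miss  d=D]
1: R B1 -> L1 hit  d=D]
2: R B5 -> L1 miss wb->B1  d=-]
3: W B3 -> L1 miss  d=D]
4: R B2 -> L0 miss  d=-]
5: R B4 -> L0 miss  d=-]
6: R B5 -> L1 miss wb->B3  d=-]
7: R B2 -> L0 miss  d=-]
8: R B0 -> L0 miss  d=-]
9: W B0 -> L0 hit  d=D]
10: W B0 -> L0 hit  d=D]
11: W B0 -> L0 hit  d=D]
12: W B4 -> L0 miss wb->B0  d=D]
13: W B1 -> L1 miss  d=D]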